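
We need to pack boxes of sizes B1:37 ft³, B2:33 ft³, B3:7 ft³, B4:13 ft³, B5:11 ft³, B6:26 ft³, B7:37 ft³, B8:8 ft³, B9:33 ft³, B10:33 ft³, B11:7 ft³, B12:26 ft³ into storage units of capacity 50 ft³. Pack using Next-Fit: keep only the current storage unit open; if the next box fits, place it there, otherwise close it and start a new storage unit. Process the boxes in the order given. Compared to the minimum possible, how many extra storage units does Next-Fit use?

Next-Fit: [37] [33,7] [13,11,26] [37,8] [33] [33,7] [26] → 7 storage units.
7 boxes exceed 25 ft³ (half the capacity), and no two of those can share a storage unit, so at least 7 storage units are needed.
So 7 is already optimal.

0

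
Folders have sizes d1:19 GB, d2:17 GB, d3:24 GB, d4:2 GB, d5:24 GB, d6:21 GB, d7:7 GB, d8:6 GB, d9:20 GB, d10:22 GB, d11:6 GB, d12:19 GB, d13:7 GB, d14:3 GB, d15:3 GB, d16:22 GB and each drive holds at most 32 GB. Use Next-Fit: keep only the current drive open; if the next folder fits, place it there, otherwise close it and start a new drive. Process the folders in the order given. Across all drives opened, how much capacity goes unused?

66

d1 (19 GB) → drive 1 (remaining 13 GB)
d2 (17 GB) → drive 2 (remaining 15 GB)
d3 (24 GB) → drive 3 (remaining 8 GB)
d4 (2 GB) → drive 3 (remaining 6 GB)
d5 (24 GB) → drive 4 (remaining 8 GB)
d6 (21 GB) → drive 5 (remaining 11 GB)
d7 (7 GB) → drive 5 (remaining 4 GB)
d8 (6 GB) → drive 6 (remaining 26 GB)
d9 (20 GB) → drive 6 (remaining 6 GB)
d10 (22 GB) → drive 7 (remaining 10 GB)
d11 (6 GB) → drive 7 (remaining 4 GB)
d12 (19 GB) → drive 8 (remaining 13 GB)
d13 (7 GB) → drive 8 (remaining 6 GB)
d14 (3 GB) → drive 8 (remaining 3 GB)
d15 (3 GB) → drive 8 (remaining 0 GB)
d16 (22 GB) → drive 9 (remaining 10 GB)
9 drives × 32 GB = 288 GB; used 222 GB; unused 66 GB.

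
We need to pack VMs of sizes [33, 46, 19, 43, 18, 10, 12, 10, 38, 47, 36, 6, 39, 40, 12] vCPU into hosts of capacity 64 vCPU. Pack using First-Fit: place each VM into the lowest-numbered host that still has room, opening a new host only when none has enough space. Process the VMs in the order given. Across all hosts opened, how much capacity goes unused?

103

Put 33 vCPU in host 1; 31 vCPU remain.
Put 46 vCPU in host 2; 18 vCPU remain.
Put 19 vCPU in host 1; 12 vCPU remain.
Put 43 vCPU in host 3; 21 vCPU remain.
Put 18 vCPU in host 2; 0 vCPU remain.
Put 10 vCPU in host 1; 2 vCPU remain.
Put 12 vCPU in host 3; 9 vCPU remain.
Put 10 vCPU in host 4; 54 vCPU remain.
Put 38 vCPU in host 4; 16 vCPU remain.
Put 47 vCPU in host 5; 17 vCPU remain.
Put 36 vCPU in host 6; 28 vCPU remain.
Put 6 vCPU in host 3; 3 vCPU remain.
Put 39 vCPU in host 7; 25 vCPU remain.
Put 40 vCPU in host 8; 24 vCPU remain.
Put 12 vCPU in host 4; 4 vCPU remain.
8 hosts × 64 vCPU = 512 vCPU; used 409 vCPU; unused 103 vCPU.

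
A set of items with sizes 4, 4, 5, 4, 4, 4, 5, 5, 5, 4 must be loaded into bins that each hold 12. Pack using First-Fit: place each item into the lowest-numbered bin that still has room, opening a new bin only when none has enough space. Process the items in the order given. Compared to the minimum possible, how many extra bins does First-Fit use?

First-Fit: [4,4,4] [5,4] [4,5] [5,5] [4] → 5 bins.
Total size 44; any packing needs at least ⌈44/12⌉ = 4 bins.
An optimal packing achieves that bound: [5,5] [5,5] [4,4,4] [4,4,4] → 4 bins.
Excess: 5 − 4 = 1.

1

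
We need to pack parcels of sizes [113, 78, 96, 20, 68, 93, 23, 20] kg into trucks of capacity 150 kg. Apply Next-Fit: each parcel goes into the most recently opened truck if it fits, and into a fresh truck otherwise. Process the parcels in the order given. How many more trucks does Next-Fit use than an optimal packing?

1

Next-Fit: [113] [78] [96,20] [68] [93,23,20] → 5 trucks.
Total size 511 kg; any packing needs at least ⌈511/150⌉ = 4 trucks.
An optimal packing achieves that bound: [113,23] [96,20,20] [93] [78,68] → 4 trucks.
Excess: 5 − 4 = 1.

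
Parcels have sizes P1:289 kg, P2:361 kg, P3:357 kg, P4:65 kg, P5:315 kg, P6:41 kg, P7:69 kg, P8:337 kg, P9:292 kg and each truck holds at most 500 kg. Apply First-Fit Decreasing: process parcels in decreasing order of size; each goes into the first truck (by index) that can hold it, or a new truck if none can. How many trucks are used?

6 trucks

Sorted descending: 361, 357, 337, 315, 292, 289, 69, 65, 41.
361 kg → truck 1 (remaining 139 kg)
357 kg → truck 2 (remaining 143 kg)
337 kg → truck 3 (remaining 163 kg)
315 kg → truck 4 (remaining 185 kg)
292 kg → truck 5 (remaining 208 kg)
289 kg → truck 6 (remaining 211 kg)
69 kg → truck 1 (remaining 70 kg)
65 kg → truck 1 (remaining 5 kg)
41 kg → truck 2 (remaining 102 kg)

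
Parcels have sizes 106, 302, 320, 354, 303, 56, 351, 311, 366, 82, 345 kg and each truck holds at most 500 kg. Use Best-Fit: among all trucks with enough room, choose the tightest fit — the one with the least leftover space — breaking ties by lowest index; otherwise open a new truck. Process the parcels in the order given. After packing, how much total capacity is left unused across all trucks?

106 kg → truck 1 (remaining 394 kg)
302 kg → truck 1 (remaining 92 kg)
320 kg → truck 2 (remaining 180 kg)
354 kg → truck 3 (remaining 146 kg)
303 kg → truck 4 (remaining 197 kg)
56 kg → truck 1 (remaining 36 kg)
351 kg → truck 5 (remaining 149 kg)
311 kg → truck 6 (remaining 189 kg)
366 kg → truck 7 (remaining 134 kg)
82 kg → truck 7 (remaining 52 kg)
345 kg → truck 8 (remaining 155 kg)
8 trucks × 500 kg = 4000 kg; used 2896 kg; unused 1104 kg.

1104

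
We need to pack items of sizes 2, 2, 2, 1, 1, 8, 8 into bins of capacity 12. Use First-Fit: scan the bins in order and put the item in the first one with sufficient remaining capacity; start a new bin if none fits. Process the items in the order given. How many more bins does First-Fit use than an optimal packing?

1

First-Fit: [2,2,2,1,1] [8] [8] → 3 bins.
Total size 24; any packing needs at least ⌈24/12⌉ = 2 bins.
An optimal packing achieves that bound: [8,2,2] [8,2,1,1] → 2 bins.
Excess: 3 − 2 = 1.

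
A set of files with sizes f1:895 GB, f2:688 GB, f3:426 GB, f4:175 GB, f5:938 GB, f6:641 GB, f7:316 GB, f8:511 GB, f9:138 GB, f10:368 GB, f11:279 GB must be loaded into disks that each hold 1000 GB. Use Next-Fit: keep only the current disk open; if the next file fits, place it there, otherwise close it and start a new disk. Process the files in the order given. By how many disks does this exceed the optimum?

1

Next-Fit: [895] [688] [426,175] [938] [641,316] [511,138] [368,279] → 7 disks.
Total size 5375 GB; any packing needs at least ⌈5375/1000⌉ = 6 disks.
An optimal packing achieves that bound: [938] [895] [688,279] [641,316] [511,426] [368,175,138] → 6 disks.
Excess: 7 − 6 = 1.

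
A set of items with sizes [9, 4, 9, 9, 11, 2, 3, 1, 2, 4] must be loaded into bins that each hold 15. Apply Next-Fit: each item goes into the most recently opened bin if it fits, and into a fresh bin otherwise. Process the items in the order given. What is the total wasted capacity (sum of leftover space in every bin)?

21

Put 9 in bin 1; 6 remain.
Put 4 in bin 1; 2 remain.
Put 9 in bin 2; 6 remain.
Put 9 in bin 3; 6 remain.
Put 11 in bin 4; 4 remain.
Put 2 in bin 4; 2 remain.
Put 3 in bin 5; 12 remain.
Put 1 in bin 5; 11 remain.
Put 2 in bin 5; 9 remain.
Put 4 in bin 5; 5 remain.
5 bins × 15 = 75; used 54; unused 21.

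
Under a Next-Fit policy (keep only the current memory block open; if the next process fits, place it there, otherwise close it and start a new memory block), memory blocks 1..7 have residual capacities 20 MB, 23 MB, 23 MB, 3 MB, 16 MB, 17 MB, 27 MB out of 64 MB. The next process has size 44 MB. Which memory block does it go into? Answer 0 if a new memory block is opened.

0

Next-Fit only looks at memory block 7, which has 27 MB free.
44 MB does not fit, so a new memory block is opened.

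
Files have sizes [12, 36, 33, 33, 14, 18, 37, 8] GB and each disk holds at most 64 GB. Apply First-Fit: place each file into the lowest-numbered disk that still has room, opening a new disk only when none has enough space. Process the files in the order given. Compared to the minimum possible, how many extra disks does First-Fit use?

First-Fit: [12,36,14] [33,18,8] [33] [37] → 4 disks.
4 files exceed 32 GB (half the capacity), and no two of those can share a disk, so at least 4 disks are needed.
So 4 is already optimal.

0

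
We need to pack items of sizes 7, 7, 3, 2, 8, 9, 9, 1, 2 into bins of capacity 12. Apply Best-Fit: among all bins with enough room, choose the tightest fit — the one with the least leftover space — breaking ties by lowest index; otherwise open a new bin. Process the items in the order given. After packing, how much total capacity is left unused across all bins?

12

bin 1: place 7, 5 left
bin 2: place 7, 5 left
bin 1: place 3, 2 left
bin 1: place 2, 0 left
bin 3: place 8, 4 left
bin 4: place 9, 3 left
bin 5: place 9, 3 left
bin 4: place 1, 2 left
bin 4: place 2, 0 left
5 bins × 12 = 60; used 48; unused 12.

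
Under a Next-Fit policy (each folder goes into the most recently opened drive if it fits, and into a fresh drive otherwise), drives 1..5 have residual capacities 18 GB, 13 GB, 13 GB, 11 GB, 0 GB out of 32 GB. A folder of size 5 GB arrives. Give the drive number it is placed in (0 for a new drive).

Next-Fit only looks at drive 5, which has 0 GB free.
5 GB does not fit, so a new drive is opened.

0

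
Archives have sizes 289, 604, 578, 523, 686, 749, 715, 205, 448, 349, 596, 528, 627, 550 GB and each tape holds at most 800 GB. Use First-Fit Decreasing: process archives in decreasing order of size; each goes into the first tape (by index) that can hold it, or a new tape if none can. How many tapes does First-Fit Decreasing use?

Sorted descending: 749, 715, 686, 627, 604, 596, 578, 550, 528, 523, 448, 349, 289, 205.
tape 1: place 749 GB, 51 GB left
tape 2: place 715 GB, 85 GB left
tape 3: place 686 GB, 114 GB left
tape 4: place 627 GB, 173 GB left
tape 5: place 604 GB, 196 GB left
tape 6: place 596 GB, 204 GB left
tape 7: place 578 GB, 222 GB left
tape 8: place 550 GB, 250 GB left
tape 9: place 528 GB, 272 GB left
tape 10: place 523 GB, 277 GB left
tape 11: place 448 GB, 352 GB left
tape 11: place 349 GB, 3 GB left
tape 12: place 289 GB, 511 GB left
tape 7: place 205 GB, 17 GB left
Final tapes: [749] [715] [686] [627] [604] [596] [578,205] [550] [528] [523] [448,349] [289].

12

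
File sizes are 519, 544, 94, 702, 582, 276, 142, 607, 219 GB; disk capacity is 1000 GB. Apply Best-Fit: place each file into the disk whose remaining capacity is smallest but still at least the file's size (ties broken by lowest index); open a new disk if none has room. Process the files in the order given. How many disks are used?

519 GB → disk 1 (remaining 481 GB)
544 GB → disk 2 (remaining 456 GB)
94 GB → disk 2 (remaining 362 GB)
702 GB → disk 3 (remaining 298 GB)
582 GB → disk 4 (remaining 418 GB)
276 GB → disk 3 (remaining 22 GB)
142 GB → disk 2 (remaining 220 GB)
607 GB → disk 5 (remaining 393 GB)
219 GB → disk 2 (remaining 1 GB)
Final disks: [519] [544,94,142,219] [702,276] [582] [607].

5 disks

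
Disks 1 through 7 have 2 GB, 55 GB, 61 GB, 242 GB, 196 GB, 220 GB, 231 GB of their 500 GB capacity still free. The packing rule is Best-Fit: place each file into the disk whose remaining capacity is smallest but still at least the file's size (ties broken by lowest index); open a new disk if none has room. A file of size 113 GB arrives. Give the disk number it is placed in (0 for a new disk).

Disks with room: disk 4 (242 GB), disk 5 (196 GB), disk 6 (220 GB), disk 7 (231 GB).
Tightest fit is disk 5 with 196 GB free.

5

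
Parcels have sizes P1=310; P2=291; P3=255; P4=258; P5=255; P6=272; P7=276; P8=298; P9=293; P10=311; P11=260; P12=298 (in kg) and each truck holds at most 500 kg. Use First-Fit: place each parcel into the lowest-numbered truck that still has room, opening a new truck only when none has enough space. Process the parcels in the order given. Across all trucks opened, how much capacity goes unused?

2623

P1 (310 kg) → truck 1 (remaining 190 kg)
P2 (291 kg) → truck 2 (remaining 209 kg)
P3 (255 kg) → truck 3 (remaining 245 kg)
P4 (258 kg) → truck 4 (remaining 242 kg)
P5 (255 kg) → truck 5 (remaining 245 kg)
P6 (272 kg) → truck 6 (remaining 228 kg)
P7 (276 kg) → truck 7 (remaining 224 kg)
P8 (298 kg) → truck 8 (remaining 202 kg)
P9 (293 kg) → truck 9 (remaining 207 kg)
P10 (311 kg) → truck 10 (remaining 189 kg)
P11 (260 kg) → truck 11 (remaining 240 kg)
P12 (298 kg) → truck 12 (remaining 202 kg)
12 trucks × 500 kg = 6000 kg; used 3377 kg; unused 2623 kg.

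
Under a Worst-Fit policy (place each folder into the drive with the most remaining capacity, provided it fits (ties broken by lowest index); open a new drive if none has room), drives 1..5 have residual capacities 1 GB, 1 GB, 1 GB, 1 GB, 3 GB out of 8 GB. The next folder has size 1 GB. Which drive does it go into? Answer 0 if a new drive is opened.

5

Drives with room: drive 1 (1 GB), drive 2 (1 GB), drive 3 (1 GB), drive 4 (1 GB), drive 5 (3 GB).
Most room is drive 5 with 3 GB free.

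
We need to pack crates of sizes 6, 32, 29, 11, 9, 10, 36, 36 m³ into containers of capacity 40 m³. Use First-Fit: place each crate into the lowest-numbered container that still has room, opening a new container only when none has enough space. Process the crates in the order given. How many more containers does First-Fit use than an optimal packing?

0

First-Fit: [6,32] [29,11] [9,10] [36] [36] → 5 containers.
Total size 169 m³; any packing needs at least ⌈169/40⌉ = 5 containers.
So 5 is already optimal.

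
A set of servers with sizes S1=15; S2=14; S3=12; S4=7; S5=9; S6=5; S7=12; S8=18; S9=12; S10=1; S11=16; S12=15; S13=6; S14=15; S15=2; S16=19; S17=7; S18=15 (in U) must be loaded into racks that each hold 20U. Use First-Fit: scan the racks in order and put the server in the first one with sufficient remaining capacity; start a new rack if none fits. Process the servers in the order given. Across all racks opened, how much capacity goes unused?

40

Put S1 (15U) in rack 1; 5U remain.
Put S2 (14U) in rack 2; 6U remain.
Put S3 (12U) in rack 3; 8U remain.
Put S4 (7U) in rack 3; 1U remain.
Put S5 (9U) in rack 4; 11U remain.
Put S6 (5U) in rack 1; 0U remain.
Put S7 (12U) in rack 5; 8U remain.
Put S8 (18U) in rack 6; 2U remain.
Put S9 (12U) in rack 7; 8U remain.
Put S10 (1U) in rack 2; 5U remain.
Put S11 (16U) in rack 8; 4U remain.
Put S12 (15U) in rack 9; 5U remain.
Put S13 (6U) in rack 4; 5U remain.
Put S14 (15U) in rack 10; 5U remain.
Put S15 (2U) in rack 2; 3U remain.
Put S16 (19U) in rack 11; 1U remain.
Put S17 (7U) in rack 5; 1U remain.
Put S18 (15U) in rack 12; 5U remain.
12 racks × 20U = 240U; used 200U; unused 40U.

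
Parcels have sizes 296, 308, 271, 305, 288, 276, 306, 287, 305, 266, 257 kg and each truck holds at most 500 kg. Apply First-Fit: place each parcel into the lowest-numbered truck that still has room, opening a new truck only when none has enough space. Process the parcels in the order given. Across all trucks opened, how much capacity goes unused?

296 kg → truck 1 (remaining 204 kg)
308 kg → truck 2 (remaining 192 kg)
271 kg → truck 3 (remaining 229 kg)
305 kg → truck 4 (remaining 195 kg)
288 kg → truck 5 (remaining 212 kg)
276 kg → truck 6 (remaining 224 kg)
306 kg → truck 7 (remaining 194 kg)
287 kg → truck 8 (remaining 213 kg)
305 kg → truck 9 (remaining 195 kg)
266 kg → truck 10 (remaining 234 kg)
257 kg → truck 11 (remaining 243 kg)
11 trucks × 500 kg = 5500 kg; used 3165 kg; unused 2335 kg.

2335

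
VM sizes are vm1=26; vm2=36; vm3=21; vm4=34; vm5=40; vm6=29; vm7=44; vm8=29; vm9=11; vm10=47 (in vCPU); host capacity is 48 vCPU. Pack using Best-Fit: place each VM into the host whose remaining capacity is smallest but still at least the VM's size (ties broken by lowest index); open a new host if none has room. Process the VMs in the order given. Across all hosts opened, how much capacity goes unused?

67

vm1 (26 vCPU) → host 1 (remaining 22 vCPU)
vm2 (36 vCPU) → host 2 (remaining 12 vCPU)
vm3 (21 vCPU) → host 1 (remaining 1 vCPU)
vm4 (34 vCPU) → host 3 (remaining 14 vCPU)
vm5 (40 vCPU) → host 4 (remaining 8 vCPU)
vm6 (29 vCPU) → host 5 (remaining 19 vCPU)
vm7 (44 vCPU) → host 6 (remaining 4 vCPU)
vm8 (29 vCPU) → host 7 (remaining 19 vCPU)
vm9 (11 vCPU) → host 2 (remaining 1 vCPU)
vm10 (47 vCPU) → host 8 (remaining 1 vCPU)
8 hosts × 48 vCPU = 384 vCPU; used 317 vCPU; unused 67 vCPU.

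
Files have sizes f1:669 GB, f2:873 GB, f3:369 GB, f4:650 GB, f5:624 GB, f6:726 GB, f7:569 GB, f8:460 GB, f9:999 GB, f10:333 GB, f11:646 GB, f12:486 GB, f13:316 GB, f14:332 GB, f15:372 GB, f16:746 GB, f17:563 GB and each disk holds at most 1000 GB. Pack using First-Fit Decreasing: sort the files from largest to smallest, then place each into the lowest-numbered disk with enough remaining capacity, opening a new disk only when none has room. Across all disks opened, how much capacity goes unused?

1267

Sorted descending: 999, 873, 746, 726, 669, 650, 646, 624, 569, 563, 486, 460, 372, 369, 333, 332, 316.
999 GB → disk 1 (remaining 1 GB)
873 GB → disk 2 (remaining 127 GB)
746 GB → disk 3 (remaining 254 GB)
726 GB → disk 4 (remaining 274 GB)
669 GB → disk 5 (remaining 331 GB)
650 GB → disk 6 (remaining 350 GB)
646 GB → disk 7 (remaining 354 GB)
624 GB → disk 8 (remaining 376 GB)
569 GB → disk 9 (remaining 431 GB)
563 GB → disk 10 (remaining 437 GB)
486 GB → disk 11 (remaining 514 GB)
460 GB → disk 11 (remaining 54 GB)
372 GB → disk 8 (remaining 4 GB)
369 GB → disk 9 (remaining 62 GB)
333 GB → disk 6 (remaining 17 GB)
332 GB → disk 7 (remaining 22 GB)
316 GB → disk 5 (remaining 15 GB)
11 disks × 1000 GB = 11000 GB; used 9733 GB; unused 1267 GB.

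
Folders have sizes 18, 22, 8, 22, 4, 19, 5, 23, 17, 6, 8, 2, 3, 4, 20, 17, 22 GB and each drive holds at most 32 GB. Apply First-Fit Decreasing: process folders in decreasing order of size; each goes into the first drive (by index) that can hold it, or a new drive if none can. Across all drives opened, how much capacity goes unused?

Sorted descending: 23, 22, 22, 22, 20, 19, 18, 17, 17, 8, 8, 6, 5, 4, 4, 3, 2.
drive 1: place 23 GB, 9 GB left
drive 2: place 22 GB, 10 GB left
drive 3: place 22 GB, 10 GB left
drive 4: place 22 GB, 10 GB left
drive 5: place 20 GB, 12 GB left
drive 6: place 19 GB, 13 GB left
drive 7: place 18 GB, 14 GB left
drive 8: place 17 GB, 15 GB left
drive 9: place 17 GB, 15 GB left
drive 1: place 8 GB, 1 GB left
drive 2: place 8 GB, 2 GB left
drive 3: place 6 GB, 4 GB left
drive 4: place 5 GB, 5 GB left
drive 3: place 4 GB, 0 GB left
drive 4: place 4 GB, 1 GB left
drive 5: place 3 GB, 9 GB left
drive 2: place 2 GB, 0 GB left
9 drives × 32 GB = 288 GB; used 220 GB; unused 68 GB.

68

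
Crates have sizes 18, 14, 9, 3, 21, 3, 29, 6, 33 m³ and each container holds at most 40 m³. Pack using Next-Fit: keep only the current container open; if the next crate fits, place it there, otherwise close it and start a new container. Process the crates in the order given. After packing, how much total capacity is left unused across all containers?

Put 18 m³ in container 1; 22 m³ remain.
Put 14 m³ in container 1; 8 m³ remain.
Put 9 m³ in container 2; 31 m³ remain.
Put 3 m³ in container 2; 28 m³ remain.
Put 21 m³ in container 2; 7 m³ remain.
Put 3 m³ in container 2; 4 m³ remain.
Put 29 m³ in container 3; 11 m³ remain.
Put 6 m³ in container 3; 5 m³ remain.
Put 33 m³ in container 4; 7 m³ remain.
4 containers × 40 m³ = 160 m³; used 136 m³; unused 24 m³.

24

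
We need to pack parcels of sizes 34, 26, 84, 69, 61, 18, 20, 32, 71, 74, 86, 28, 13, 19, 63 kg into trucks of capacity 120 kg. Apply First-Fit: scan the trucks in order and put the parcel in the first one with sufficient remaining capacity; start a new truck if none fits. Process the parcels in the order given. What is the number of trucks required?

34 kg → truck 1 (remaining 86 kg)
26 kg → truck 1 (remaining 60 kg)
84 kg → truck 2 (remaining 36 kg)
69 kg → truck 3 (remaining 51 kg)
61 kg → truck 4 (remaining 59 kg)
18 kg → truck 1 (remaining 42 kg)
20 kg → truck 1 (remaining 22 kg)
32 kg → truck 2 (remaining 4 kg)
71 kg → truck 5 (remaining 49 kg)
74 kg → truck 6 (remaining 46 kg)
86 kg → truck 7 (remaining 34 kg)
28 kg → truck 3 (remaining 23 kg)
13 kg → truck 1 (remaining 9 kg)
19 kg → truck 3 (remaining 4 kg)
63 kg → truck 8 (remaining 57 kg)
Final trucks: [34,26,18,20,13] [84,32] [69,28,19] [61] [71] [74] [86] [63].

8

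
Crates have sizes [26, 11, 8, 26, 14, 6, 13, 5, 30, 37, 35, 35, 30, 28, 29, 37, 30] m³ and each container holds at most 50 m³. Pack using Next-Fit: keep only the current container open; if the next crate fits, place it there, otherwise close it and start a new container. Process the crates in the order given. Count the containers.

26 m³ → container 1 (remaining 24 m³)
11 m³ → container 1 (remaining 13 m³)
8 m³ → container 1 (remaining 5 m³)
26 m³ → container 2 (remaining 24 m³)
14 m³ → container 2 (remaining 10 m³)
6 m³ → container 2 (remaining 4 m³)
13 m³ → container 3 (remaining 37 m³)
5 m³ → container 3 (remaining 32 m³)
30 m³ → container 3 (remaining 2 m³)
37 m³ → container 4 (remaining 13 m³)
35 m³ → container 5 (remaining 15 m³)
35 m³ → container 6 (remaining 15 m³)
30 m³ → container 7 (remaining 20 m³)
28 m³ → container 8 (remaining 22 m³)
29 m³ → container 9 (remaining 21 m³)
37 m³ → container 10 (remaining 13 m³)
30 m³ → container 11 (remaining 20 m³)
Final containers: [26,11,8] [26,14,6] [13,5,30] [37] [35] [35] [30] [28] [29] [37] [30].

11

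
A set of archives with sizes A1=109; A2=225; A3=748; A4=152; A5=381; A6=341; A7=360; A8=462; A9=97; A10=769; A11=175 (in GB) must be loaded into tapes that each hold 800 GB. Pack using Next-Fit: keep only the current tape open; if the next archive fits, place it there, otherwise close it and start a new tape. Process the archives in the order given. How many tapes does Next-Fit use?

7 tapes

tape 1: place A1 (109 GB), 691 GB left
tape 1: place A2 (225 GB), 466 GB left
tape 2: place A3 (748 GB), 52 GB left
tape 3: place A4 (152 GB), 648 GB left
tape 3: place A5 (381 GB), 267 GB left
tape 4: place A6 (341 GB), 459 GB left
tape 4: place A7 (360 GB), 99 GB left
tape 5: place A8 (462 GB), 338 GB left
tape 5: place A9 (97 GB), 241 GB left
tape 6: place A10 (769 GB), 31 GB left
tape 7: place A11 (175 GB), 625 GB left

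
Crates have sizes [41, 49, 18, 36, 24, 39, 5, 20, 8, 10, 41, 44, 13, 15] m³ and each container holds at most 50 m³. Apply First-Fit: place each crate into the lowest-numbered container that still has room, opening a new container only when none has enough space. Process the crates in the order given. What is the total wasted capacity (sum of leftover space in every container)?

Put 41 m³ in container 1; 9 m³ remain.
Put 49 m³ in container 2; 1 m³ remain.
Put 18 m³ in container 3; 32 m³ remain.
Put 36 m³ in container 4; 14 m³ remain.
Put 24 m³ in container 3; 8 m³ remain.
Put 39 m³ in container 5; 11 m³ remain.
Put 5 m³ in container 1; 4 m³ remain.
Put 20 m³ in container 6; 30 m³ remain.
Put 8 m³ in container 3; 0 m³ remain.
Put 10 m³ in container 4; 4 m³ remain.
Put 41 m³ in container 7; 9 m³ remain.
Put 44 m³ in container 8; 6 m³ remain.
Put 13 m³ in container 6; 17 m³ remain.
Put 15 m³ in container 6; 2 m³ remain.
8 containers × 50 m³ = 400 m³; used 363 m³; unused 37 m³.

37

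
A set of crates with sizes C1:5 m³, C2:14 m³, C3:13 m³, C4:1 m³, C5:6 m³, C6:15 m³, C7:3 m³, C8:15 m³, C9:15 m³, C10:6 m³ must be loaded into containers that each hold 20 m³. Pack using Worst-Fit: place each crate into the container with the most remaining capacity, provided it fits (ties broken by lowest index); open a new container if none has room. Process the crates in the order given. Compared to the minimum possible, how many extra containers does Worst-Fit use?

Worst-Fit: [5,14] [13,1,6] [15,3] [15] [15] [6] → 6 containers.
Total size 93 m³; any packing needs at least ⌈93/20⌉ = 5 containers.
An optimal packing achieves that bound: [15,5] [15,3,1] [15] [14,6] [13,6] → 5 containers.
Excess: 6 − 5 = 1.

1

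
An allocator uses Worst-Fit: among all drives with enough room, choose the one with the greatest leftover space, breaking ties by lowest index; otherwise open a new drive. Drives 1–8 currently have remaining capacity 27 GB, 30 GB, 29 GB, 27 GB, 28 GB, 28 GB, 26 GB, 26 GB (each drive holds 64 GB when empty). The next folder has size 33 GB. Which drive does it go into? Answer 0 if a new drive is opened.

0

No drive has ≥ 33 GB free, so a new drive is opened.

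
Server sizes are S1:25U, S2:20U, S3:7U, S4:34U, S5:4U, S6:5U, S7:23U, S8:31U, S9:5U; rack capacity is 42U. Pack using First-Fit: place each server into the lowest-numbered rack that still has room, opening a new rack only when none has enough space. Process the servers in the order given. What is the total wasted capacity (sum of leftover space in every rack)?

56

rack 1: place S1 (25U), 17U left
rack 2: place S2 (20U), 22U left
rack 1: place S3 (7U), 10U left
rack 3: place S4 (34U), 8U left
rack 1: place S5 (4U), 6U left
rack 1: place S6 (5U), 1U left
rack 4: place S7 (23U), 19U left
rack 5: place S8 (31U), 11U left
rack 2: place S9 (5U), 17U left
5 racks × 42U = 210U; used 154U; unused 56U.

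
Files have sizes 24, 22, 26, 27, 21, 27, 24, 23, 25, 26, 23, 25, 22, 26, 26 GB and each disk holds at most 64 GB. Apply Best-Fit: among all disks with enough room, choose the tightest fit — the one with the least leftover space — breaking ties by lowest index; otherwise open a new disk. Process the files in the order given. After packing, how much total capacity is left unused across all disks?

145

disk 1: place 24 GB, 40 GB left
disk 1: place 22 GB, 18 GB left
disk 2: place 26 GB, 38 GB left
disk 2: place 27 GB, 11 GB left
disk 3: place 21 GB, 43 GB left
disk 3: place 27 GB, 16 GB left
disk 4: place 24 GB, 40 GB left
disk 4: place 23 GB, 17 GB left
disk 5: place 25 GB, 39 GB left
disk 5: place 26 GB, 13 GB left
disk 6: place 23 GB, 41 GB left
disk 6: place 25 GB, 16 GB left
disk 7: place 22 GB, 42 GB left
disk 7: place 26 GB, 16 GB left
disk 8: place 26 GB, 38 GB left
8 disks × 64 GB = 512 GB; used 367 GB; unused 145 GB.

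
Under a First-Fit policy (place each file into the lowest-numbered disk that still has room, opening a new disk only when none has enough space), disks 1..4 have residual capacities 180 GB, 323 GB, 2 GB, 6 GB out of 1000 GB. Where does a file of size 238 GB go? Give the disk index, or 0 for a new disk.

2

Disks with room: disk 2 (323 GB).
The first with room is disk 2.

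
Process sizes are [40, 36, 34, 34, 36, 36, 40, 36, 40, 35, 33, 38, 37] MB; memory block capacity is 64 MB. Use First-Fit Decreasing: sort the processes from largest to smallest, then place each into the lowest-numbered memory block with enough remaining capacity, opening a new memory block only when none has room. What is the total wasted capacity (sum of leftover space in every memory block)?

Sorted descending: 40, 40, 40, 38, 37, 36, 36, 36, 36, 35, 34, 34, 33.
40 MB → memory block 1 (remaining 24 MB)
40 MB → memory block 2 (remaining 24 MB)
40 MB → memory block 3 (remaining 24 MB)
38 MB → memory block 4 (remaining 26 MB)
37 MB → memory block 5 (remaining 27 MB)
36 MB → memory block 6 (remaining 28 MB)
36 MB → memory block 7 (remaining 28 MB)
36 MB → memory block 8 (remaining 28 MB)
36 MB → memory block 9 (remaining 28 MB)
35 MB → memory block 10 (remaining 29 MB)
34 MB → memory block 11 (remaining 30 MB)
34 MB → memory block 12 (remaining 30 MB)
33 MB → memory block 13 (remaining 31 MB)
13 memory blocks × 64 MB = 832 MB; used 475 MB; unused 357 MB.

357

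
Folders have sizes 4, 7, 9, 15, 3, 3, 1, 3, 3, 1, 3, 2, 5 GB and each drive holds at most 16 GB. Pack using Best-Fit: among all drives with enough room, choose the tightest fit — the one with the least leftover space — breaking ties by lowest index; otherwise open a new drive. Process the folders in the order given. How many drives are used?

Put 4 GB in drive 1; 12 GB remain.
Put 7 GB in drive 1; 5 GB remain.
Put 9 GB in drive 2; 7 GB remain.
Put 15 GB in drive 3; 1 GB remain.
Put 3 GB in drive 1; 2 GB remain.
Put 3 GB in drive 2; 4 GB remain.
Put 1 GB in drive 3; 0 GB remain.
Put 3 GB in drive 2; 1 GB remain.
Put 3 GB in drive 4; 13 GB remain.
Put 1 GB in drive 2; 0 GB remain.
Put 3 GB in drive 4; 10 GB remain.
Put 2 GB in drive 1; 0 GB remain.
Put 5 GB in drive 4; 5 GB remain.
Final drives: [4,7,3,2] [9,3,3,1] [15,1] [3,3,5].

4 drives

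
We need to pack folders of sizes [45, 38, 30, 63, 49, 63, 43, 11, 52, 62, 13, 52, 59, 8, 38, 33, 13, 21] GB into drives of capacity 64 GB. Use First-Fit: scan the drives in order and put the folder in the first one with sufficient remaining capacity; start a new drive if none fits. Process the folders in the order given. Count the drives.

12

Put 45 GB in drive 1; 19 GB remain.
Put 38 GB in drive 2; 26 GB remain.
Put 30 GB in drive 3; 34 GB remain.
Put 63 GB in drive 4; 1 GB remain.
Put 49 GB in drive 5; 15 GB remain.
Put 63 GB in drive 6; 1 GB remain.
Put 43 GB in drive 7; 21 GB remain.
Put 11 GB in drive 1; 8 GB remain.
Put 52 GB in drive 8; 12 GB remain.
Put 62 GB in drive 9; 2 GB remain.
Put 13 GB in drive 2; 13 GB remain.
Put 52 GB in drive 10; 12 GB remain.
Put 59 GB in drive 11; 5 GB remain.
Put 8 GB in drive 1; 0 GB remain.
Put 38 GB in drive 12; 26 GB remain.
Put 33 GB in drive 3; 1 GB remain.
Put 13 GB in drive 2; 0 GB remain.
Put 21 GB in drive 7; 0 GB remain.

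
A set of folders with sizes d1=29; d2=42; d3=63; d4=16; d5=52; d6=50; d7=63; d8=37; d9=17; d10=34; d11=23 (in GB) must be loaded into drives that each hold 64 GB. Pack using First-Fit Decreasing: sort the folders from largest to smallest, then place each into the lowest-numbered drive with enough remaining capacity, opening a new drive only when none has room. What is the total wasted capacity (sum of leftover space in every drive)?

86

Sorted descending: 63, 63, 52, 50, 42, 37, 34, 29, 23, 17, 16.
63 GB → drive 1 (remaining 1 GB)
63 GB → drive 2 (remaining 1 GB)
52 GB → drive 3 (remaining 12 GB)
50 GB → drive 4 (remaining 14 GB)
42 GB → drive 5 (remaining 22 GB)
37 GB → drive 6 (remaining 27 GB)
34 GB → drive 7 (remaining 30 GB)
29 GB → drive 7 (remaining 1 GB)
23 GB → drive 6 (remaining 4 GB)
17 GB → drive 5 (remaining 5 GB)
16 GB → drive 8 (remaining 48 GB)
8 drives × 64 GB = 512 GB; used 426 GB; unused 86 GB.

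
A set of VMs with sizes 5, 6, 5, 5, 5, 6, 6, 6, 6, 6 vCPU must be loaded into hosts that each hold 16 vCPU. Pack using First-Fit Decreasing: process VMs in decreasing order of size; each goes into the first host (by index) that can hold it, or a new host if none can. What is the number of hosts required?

Sorted descending: 6, 6, 6, 6, 6, 6, 5, 5, 5, 5.
host 1: place 6 vCPU, 10 vCPU left
host 1: place 6 vCPU, 4 vCPU left
host 2: place 6 vCPU, 10 vCPU left
host 2: place 6 vCPU, 4 vCPU left
host 3: place 6 vCPU, 10 vCPU left
host 3: place 6 vCPU, 4 vCPU left
host 4: place 5 vCPU, 11 vCPU left
host 4: place 5 vCPU, 6 vCPU left
host 4: place 5 vCPU, 1 vCPU left
host 5: place 5 vCPU, 11 vCPU left

5 hosts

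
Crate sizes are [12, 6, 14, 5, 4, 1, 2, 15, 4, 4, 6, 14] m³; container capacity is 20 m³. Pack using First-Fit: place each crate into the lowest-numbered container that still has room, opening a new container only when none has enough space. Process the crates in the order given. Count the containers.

5 containers

Put 12 m³ in container 1; 8 m³ remain.
Put 6 m³ in container 1; 2 m³ remain.
Put 14 m³ in container 2; 6 m³ remain.
Put 5 m³ in container 2; 1 m³ remain.
Put 4 m³ in container 3; 16 m³ remain.
Put 1 m³ in container 1; 1 m³ remain.
Put 2 m³ in container 3; 14 m³ remain.
Put 15 m³ in container 4; 5 m³ remain.
Put 4 m³ in container 3; 10 m³ remain.
Put 4 m³ in container 3; 6 m³ remain.
Put 6 m³ in container 3; 0 m³ remain.
Put 14 m³ in container 5; 6 m³ remain.
Final containers: [12,6,1] [14,5] [4,2,4,4,6] [15] [14].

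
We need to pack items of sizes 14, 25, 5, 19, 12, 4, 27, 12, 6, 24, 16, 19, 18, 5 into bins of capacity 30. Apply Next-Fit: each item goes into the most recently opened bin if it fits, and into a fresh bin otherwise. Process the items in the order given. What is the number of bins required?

10 bins

bin 1: place 14, 16 left
bin 2: place 25, 5 left
bin 2: place 5, 0 left
bin 3: place 19, 11 left
bin 4: place 12, 18 left
bin 4: place 4, 14 left
bin 5: place 27, 3 left
bin 6: place 12, 18 left
bin 6: place 6, 12 left
bin 7: place 24, 6 left
bin 8: place 16, 14 left
bin 9: place 19, 11 left
bin 10: place 18, 12 left
bin 10: place 5, 7 left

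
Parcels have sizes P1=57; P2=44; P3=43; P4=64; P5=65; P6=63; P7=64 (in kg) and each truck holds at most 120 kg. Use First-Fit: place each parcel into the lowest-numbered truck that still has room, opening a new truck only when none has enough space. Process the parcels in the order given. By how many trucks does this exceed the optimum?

1

First-Fit: [57,44] [43,64] [65] [63] [64] → 5 trucks.
Total size 400 kg; any packing needs at least ⌈400/120⌉ = 4 trucks.
An optimal packing achieves that bound: [65,44] [64,43] [64] [63,57] → 4 trucks.
Excess: 5 − 4 = 1.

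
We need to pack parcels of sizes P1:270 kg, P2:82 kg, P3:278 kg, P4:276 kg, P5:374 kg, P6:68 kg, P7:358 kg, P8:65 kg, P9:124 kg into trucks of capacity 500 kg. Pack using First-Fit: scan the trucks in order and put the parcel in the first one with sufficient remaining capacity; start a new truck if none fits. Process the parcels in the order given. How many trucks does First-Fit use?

truck 1: place P1 (270 kg), 230 kg left
truck 1: place P2 (82 kg), 148 kg left
truck 2: place P3 (278 kg), 222 kg left
truck 3: place P4 (276 kg), 224 kg left
truck 4: place P5 (374 kg), 126 kg left
truck 1: place P6 (68 kg), 80 kg left
truck 5: place P7 (358 kg), 142 kg left
truck 1: place P8 (65 kg), 15 kg left
truck 2: place P9 (124 kg), 98 kg left

5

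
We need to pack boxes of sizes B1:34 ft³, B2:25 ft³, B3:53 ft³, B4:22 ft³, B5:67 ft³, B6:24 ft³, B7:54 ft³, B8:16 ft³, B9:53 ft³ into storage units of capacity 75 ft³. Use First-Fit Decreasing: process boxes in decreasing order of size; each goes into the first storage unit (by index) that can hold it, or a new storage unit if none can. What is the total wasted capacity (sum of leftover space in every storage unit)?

102

Sorted descending: 67, 54, 53, 53, 34, 25, 24, 22, 16.
storage unit 1: place 67 ft³, 8 ft³ left
storage unit 2: place 54 ft³, 21 ft³ left
storage unit 3: place 53 ft³, 22 ft³ left
storage unit 4: place 53 ft³, 22 ft³ left
storage unit 5: place 34 ft³, 41 ft³ left
storage unit 5: place 25 ft³, 16 ft³ left
storage unit 6: place 24 ft³, 51 ft³ left
storage unit 3: place 22 ft³, 0 ft³ left
storage unit 2: place 16 ft³, 5 ft³ left
6 storage units × 75 ft³ = 450 ft³; used 348 ft³; unused 102 ft³.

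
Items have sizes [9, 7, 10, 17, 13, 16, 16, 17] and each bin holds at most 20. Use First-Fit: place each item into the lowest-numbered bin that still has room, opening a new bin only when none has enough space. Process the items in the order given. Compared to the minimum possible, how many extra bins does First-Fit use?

1

First-Fit: [9,7] [10] [17] [13] [16] [16] [17] → 7 bins.
Total size 105; any packing needs at least ⌈105/20⌉ = 6 bins.
An optimal packing achieves that bound: [17] [17] [16] [16] [13,7] [10,9] → 6 bins.
Excess: 7 − 6 = 1.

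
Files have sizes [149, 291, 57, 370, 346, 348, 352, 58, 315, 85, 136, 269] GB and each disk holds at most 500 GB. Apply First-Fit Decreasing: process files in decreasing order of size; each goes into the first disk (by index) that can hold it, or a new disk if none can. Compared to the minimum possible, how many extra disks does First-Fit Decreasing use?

First-Fit Decreasing: [370,85] [352,136] [348,149] [346,58,57] [315] [291] [269] → 7 disks.
7 files exceed 250 GB (half the capacity), and no two of those can share a disk, so at least 7 disks are needed.
So 7 is already optimal.

0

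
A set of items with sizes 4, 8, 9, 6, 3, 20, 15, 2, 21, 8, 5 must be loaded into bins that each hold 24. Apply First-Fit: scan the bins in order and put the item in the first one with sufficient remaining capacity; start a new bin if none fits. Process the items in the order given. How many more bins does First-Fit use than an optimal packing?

0

First-Fit: [4,8,9,3] [6,15,2] [20] [21] [8,5] → 5 bins.
Total size 101; any packing needs at least ⌈101/24⌉ = 5 bins.
So 5 is already optimal.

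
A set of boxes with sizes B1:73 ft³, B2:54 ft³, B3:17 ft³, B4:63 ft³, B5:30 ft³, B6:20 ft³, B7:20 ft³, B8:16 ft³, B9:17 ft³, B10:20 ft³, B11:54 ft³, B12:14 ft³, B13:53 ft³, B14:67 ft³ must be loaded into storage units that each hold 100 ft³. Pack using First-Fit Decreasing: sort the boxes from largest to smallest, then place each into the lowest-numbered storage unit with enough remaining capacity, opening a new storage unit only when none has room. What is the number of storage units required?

Sorted descending: 73, 67, 63, 54, 54, 53, 30, 20, 20, 20, 17, 17, 16, 14.
storage unit 1: place 73 ft³, 27 ft³ left
storage unit 2: place 67 ft³, 33 ft³ left
storage unit 3: place 63 ft³, 37 ft³ left
storage unit 4: place 54 ft³, 46 ft³ left
storage unit 5: place 54 ft³, 46 ft³ left
storage unit 6: place 53 ft³, 47 ft³ left
storage unit 2: place 30 ft³, 3 ft³ left
storage unit 1: place 20 ft³, 7 ft³ left
storage unit 3: place 20 ft³, 17 ft³ left
storage unit 4: place 20 ft³, 26 ft³ left
storage unit 3: place 17 ft³, 0 ft³ left
storage unit 4: place 17 ft³, 9 ft³ left
storage unit 5: place 16 ft³, 30 ft³ left
storage unit 5: place 14 ft³, 16 ft³ left
Final storage units: [73,20] [67,30] [63,20,17] [54,20,17] [54,16,14] [53].

6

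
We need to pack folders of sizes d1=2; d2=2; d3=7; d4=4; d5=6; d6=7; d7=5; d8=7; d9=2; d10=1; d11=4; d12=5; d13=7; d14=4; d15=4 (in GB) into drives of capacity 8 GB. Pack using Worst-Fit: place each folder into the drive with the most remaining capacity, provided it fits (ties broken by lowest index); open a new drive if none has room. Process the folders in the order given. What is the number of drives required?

drive 1: place d1 (2 GB), 6 GB left
drive 1: place d2 (2 GB), 4 GB left
drive 2: place d3 (7 GB), 1 GB left
drive 1: place d4 (4 GB), 0 GB left
drive 3: place d5 (6 GB), 2 GB left
drive 4: place d6 (7 GB), 1 GB left
drive 5: place d7 (5 GB), 3 GB left
drive 6: place d8 (7 GB), 1 GB left
drive 5: place d9 (2 GB), 1 GB left
drive 3: place d10 (1 GB), 1 GB left
drive 7: place d11 (4 GB), 4 GB left
drive 8: place d12 (5 GB), 3 GB left
drive 9: place d13 (7 GB), 1 GB left
drive 7: place d14 (4 GB), 0 GB left
drive 10: place d15 (4 GB), 4 GB left

10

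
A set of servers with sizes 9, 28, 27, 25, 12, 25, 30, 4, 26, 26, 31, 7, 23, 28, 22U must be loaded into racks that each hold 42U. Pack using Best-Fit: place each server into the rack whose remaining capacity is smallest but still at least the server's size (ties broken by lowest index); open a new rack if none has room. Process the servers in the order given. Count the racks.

Put 9U in rack 1; 33U remain.
Put 28U in rack 1; 5U remain.
Put 27U in rack 2; 15U remain.
Put 25U in rack 3; 17U remain.
Put 12U in rack 2; 3U remain.
Put 25U in rack 4; 17U remain.
Put 30U in rack 5; 12U remain.
Put 4U in rack 1; 1U remain.
Put 26U in rack 6; 16U remain.
Put 26U in rack 7; 16U remain.
Put 31U in rack 8; 11U remain.
Put 7U in rack 8; 4U remain.
Put 23U in rack 9; 19U remain.
Put 28U in rack 10; 14U remain.
Put 22U in rack 11; 20U remain.

11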